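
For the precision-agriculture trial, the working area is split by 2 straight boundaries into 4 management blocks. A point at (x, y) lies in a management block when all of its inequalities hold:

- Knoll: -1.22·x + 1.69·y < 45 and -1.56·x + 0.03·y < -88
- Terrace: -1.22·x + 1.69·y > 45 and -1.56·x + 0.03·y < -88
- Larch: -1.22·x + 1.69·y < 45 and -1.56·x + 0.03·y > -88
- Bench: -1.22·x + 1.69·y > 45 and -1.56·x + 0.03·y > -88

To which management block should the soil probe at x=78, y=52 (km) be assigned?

Knoll

-1.22·78 + 1.69·52 = -7.280, which is < 45
-1.56·78 + 0.03·52 = -120.120, which is < -88
This sign pattern matches Knoll.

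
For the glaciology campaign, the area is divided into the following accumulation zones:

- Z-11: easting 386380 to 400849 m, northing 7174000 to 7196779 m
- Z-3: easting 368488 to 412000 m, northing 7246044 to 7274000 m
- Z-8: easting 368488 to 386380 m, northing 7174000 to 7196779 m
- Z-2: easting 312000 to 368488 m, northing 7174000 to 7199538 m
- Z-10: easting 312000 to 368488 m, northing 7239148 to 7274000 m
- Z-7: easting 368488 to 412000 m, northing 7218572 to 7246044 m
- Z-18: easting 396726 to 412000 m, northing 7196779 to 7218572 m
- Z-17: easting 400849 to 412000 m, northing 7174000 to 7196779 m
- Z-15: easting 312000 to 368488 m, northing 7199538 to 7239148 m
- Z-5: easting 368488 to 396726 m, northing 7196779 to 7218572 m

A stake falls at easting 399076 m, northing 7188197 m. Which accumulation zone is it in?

The point has easting = 399076 and northing = 7188197.
Only Z-11 satisfies 386380 ≤ easting ≤ 400849 and 7174000 ≤ northing ≤ 7196779.

Z-11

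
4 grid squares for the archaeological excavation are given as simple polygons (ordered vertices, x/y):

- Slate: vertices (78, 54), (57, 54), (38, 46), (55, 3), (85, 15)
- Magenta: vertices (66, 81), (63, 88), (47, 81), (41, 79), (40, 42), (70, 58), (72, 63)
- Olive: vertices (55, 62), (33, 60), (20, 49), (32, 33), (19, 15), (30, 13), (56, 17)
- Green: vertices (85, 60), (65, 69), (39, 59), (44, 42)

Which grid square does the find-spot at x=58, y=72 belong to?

Cast a ray rightward from (58, 72). For each polygon, the edges (by vertex number in listed order) whose endpoints lie on opposite sides of y = 72, where each meets that height, and whether that is right or left of the point:
Slate: no edge straddles that height → 0 crossings.
Magenta: 4–5 at x≈40.8 (left), 7–1 at x≈69.0 (right) → 1 crossing.
Olive: no edge straddles that height → 0 crossings.
Green: no edge straddles that height → 0 crossings.
Only Magenta has an odd count, so the point is inside Magenta.

Magenta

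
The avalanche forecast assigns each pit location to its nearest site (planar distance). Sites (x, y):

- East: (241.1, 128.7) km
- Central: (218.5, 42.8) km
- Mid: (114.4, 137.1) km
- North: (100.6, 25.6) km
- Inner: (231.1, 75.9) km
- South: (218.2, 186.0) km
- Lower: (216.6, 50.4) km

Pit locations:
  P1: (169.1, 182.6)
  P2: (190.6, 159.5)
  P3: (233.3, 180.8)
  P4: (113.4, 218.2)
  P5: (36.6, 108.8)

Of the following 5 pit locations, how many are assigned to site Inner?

0

P1 → South
P2 → South
P3 → South
P4 → Mid
P5 → Mid
0 of the 5 go to Inner.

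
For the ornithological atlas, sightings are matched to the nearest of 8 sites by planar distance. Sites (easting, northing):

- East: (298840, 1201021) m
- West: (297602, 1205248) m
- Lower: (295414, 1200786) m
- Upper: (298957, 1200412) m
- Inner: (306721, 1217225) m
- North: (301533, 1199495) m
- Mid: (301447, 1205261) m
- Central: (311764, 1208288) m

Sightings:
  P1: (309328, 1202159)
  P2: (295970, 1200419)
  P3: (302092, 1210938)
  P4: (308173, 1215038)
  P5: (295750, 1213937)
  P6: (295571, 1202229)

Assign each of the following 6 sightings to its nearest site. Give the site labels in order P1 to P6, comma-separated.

Central, Lower, Mid, Inner, West, Lower

P1 → Central (d²=43498737.00)
P2 → Lower (d²=443825.00)
P3 → Mid (d²=32644354.00)
P4 → Inner (d²=6891273.00)
P5 → West (d²=78928625.00)
P6 → Lower (d²=2106898.00)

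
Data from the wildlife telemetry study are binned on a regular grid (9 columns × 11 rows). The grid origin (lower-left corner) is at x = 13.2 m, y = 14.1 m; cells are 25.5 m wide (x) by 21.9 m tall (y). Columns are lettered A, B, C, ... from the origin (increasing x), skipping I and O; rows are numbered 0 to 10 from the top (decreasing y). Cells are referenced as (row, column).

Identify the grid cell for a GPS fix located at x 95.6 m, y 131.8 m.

Column index: ⌊(95.6 − 13.2) / 25.5⌋ = ⌊3.231⌋ = 3 → column D
Row offset from origin: ⌊(131.8 − 14.1) / 21.9⌋ = ⌊5.374⌋ = 5 → row 5 (counted from top)

(5, D)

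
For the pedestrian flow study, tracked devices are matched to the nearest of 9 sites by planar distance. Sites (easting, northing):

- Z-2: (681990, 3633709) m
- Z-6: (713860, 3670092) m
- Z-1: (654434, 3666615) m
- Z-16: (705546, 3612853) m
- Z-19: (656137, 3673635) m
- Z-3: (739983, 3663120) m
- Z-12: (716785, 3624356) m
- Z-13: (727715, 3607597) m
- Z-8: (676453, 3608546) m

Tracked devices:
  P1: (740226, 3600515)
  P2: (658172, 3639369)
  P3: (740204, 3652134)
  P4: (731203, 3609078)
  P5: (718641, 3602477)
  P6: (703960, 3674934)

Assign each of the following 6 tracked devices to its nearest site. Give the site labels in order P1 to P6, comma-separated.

P1 → Z-13 (d²=206679845.00)
P2 → Z-2 (d²=599332724.00)
P3 → Z-3 (d²=120741037.00)
P4 → Z-13 (d²=14359505.00)
P5 → Z-13 (d²=108551876.00)
P6 → Z-6 (d²=121454964.00)

Z-13, Z-2, Z-3, Z-13, Z-13, Z-6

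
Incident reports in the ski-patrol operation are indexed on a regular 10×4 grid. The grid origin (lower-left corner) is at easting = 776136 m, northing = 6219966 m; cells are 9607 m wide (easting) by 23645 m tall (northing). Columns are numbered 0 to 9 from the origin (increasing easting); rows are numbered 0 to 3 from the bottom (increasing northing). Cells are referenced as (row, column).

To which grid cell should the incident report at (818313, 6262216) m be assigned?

Column index: ⌊(818313 − 776136) / 9607⌋ = ⌊4.390⌋ = 4
Row offset from origin: ⌊(6262216 − 6219966) / 23645⌋ = ⌊1.787⌋ = 1 → row 1

(1, 4)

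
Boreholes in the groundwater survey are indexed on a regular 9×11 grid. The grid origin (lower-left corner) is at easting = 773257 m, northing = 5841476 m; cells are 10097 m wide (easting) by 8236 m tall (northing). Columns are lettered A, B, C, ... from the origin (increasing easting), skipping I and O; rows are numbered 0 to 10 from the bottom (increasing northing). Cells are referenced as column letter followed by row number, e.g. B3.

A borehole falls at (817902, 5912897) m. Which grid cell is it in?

E8

Column index: ⌊(817902 − 773257) / 10097⌋ = ⌊4.422⌋ = 4 → column E
Row offset from origin: ⌊(5912897 − 5841476) / 8236⌋ = ⌊8.672⌋ = 8 → row 8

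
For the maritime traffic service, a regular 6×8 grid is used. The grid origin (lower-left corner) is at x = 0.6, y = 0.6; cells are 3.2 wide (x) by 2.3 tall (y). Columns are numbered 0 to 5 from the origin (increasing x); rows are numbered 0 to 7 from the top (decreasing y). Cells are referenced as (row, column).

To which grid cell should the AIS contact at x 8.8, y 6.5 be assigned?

Column index: ⌊(8.8 − 0.6) / 3.2⌋ = ⌊2.562⌋ = 2
Row offset from origin: ⌊(6.5 − 0.6) / 2.3⌋ = ⌊2.565⌋ = 2 → row 5 (counted from top)

(5, 2)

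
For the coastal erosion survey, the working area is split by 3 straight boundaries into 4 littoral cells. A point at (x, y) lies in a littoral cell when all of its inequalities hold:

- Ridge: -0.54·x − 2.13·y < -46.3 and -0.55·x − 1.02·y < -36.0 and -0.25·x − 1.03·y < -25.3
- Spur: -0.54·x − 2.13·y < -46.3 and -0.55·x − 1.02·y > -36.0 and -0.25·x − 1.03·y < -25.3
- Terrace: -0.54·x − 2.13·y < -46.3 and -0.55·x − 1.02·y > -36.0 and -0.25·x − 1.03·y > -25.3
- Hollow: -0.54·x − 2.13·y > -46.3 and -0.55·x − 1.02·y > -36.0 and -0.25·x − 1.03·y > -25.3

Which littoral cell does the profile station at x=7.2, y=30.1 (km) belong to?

Spur

-0.54·7.2 − 2.13·30.1 = -68.001, which is < -46.3
-0.55·7.2 − 1.02·30.1 = -34.662, which is > -36.0
-0.25·7.2 − 1.03·30.1 = -32.803, which is < -25.3
This sign pattern matches Spur.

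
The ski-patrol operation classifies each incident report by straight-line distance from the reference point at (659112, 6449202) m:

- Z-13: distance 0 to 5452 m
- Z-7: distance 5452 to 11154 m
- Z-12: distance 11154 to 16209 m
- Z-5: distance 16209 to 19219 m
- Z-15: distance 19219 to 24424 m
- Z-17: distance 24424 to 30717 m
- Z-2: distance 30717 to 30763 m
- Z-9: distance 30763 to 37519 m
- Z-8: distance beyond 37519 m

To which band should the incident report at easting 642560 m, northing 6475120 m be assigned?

Distance = √((642560−659112)² + (6475120−6449202)²) = √(273968704.000 + 671742724.000) = 30752.421 m.
30717 ≤ 30752.421 < 30763 → Z-2.

Z-2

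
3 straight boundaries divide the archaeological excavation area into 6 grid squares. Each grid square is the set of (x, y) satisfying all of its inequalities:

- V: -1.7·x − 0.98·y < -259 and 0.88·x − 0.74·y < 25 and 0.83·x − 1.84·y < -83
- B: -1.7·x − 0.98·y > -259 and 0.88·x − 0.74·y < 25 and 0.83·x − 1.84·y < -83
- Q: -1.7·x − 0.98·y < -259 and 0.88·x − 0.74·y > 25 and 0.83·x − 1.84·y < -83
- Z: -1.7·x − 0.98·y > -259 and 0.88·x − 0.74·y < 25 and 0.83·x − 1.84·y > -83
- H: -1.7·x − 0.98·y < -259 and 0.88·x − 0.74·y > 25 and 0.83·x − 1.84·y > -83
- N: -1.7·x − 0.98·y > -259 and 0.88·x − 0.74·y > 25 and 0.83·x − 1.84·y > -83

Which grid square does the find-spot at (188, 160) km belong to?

-1.7·188 − 0.98·160 = -476.400, which is < -259
0.88·188 − 0.74·160 = 47.040, which is > 25
0.83·188 − 1.84·160 = -138.360, which is < -83
This sign pattern matches Q.

Q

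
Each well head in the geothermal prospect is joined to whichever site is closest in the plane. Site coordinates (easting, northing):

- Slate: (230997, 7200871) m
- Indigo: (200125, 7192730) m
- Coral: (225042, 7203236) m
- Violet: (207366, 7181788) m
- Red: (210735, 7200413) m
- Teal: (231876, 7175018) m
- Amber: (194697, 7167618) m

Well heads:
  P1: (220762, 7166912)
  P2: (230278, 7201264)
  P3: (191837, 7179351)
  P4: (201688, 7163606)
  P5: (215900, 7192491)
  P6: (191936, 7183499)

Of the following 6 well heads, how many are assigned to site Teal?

1

P1 → Teal
P2 → Slate
P3 → Amber
P4 → Amber
P5 → Red
P6 → Indigo
1 of the 6 goes to Teal.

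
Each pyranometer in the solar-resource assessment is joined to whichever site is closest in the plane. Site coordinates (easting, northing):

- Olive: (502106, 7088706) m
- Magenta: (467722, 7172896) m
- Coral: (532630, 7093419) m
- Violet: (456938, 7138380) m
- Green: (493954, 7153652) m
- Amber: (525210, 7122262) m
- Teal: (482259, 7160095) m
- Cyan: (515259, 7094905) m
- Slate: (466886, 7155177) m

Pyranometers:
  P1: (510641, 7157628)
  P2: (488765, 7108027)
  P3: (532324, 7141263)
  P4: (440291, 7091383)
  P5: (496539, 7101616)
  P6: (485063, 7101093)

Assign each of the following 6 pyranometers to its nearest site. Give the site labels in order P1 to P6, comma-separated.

Green, Olive, Amber, Violet, Olive, Olive

P1 → Green (d²=294264545.00)
P2 → Olive (d²=551283322.00)
P3 → Amber (d²=411646997.00)
P4 → Violet (d²=2485840618.00)
P5 → Olive (d²=197659589.00)
P6 → Olive (d²=443901618.00)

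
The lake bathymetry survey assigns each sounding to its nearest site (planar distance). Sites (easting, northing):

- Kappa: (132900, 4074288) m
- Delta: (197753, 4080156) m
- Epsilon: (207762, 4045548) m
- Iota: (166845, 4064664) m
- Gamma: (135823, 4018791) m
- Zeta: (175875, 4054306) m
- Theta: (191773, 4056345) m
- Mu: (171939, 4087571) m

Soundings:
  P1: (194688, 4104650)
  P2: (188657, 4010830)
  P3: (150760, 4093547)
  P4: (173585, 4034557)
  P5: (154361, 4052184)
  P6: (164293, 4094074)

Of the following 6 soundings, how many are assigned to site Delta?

1

P1 → Delta
P2 → Epsilon
P3 → Mu
P4 → Zeta
P5 → Iota
P6 → Mu
1 of the 6 goes to Delta.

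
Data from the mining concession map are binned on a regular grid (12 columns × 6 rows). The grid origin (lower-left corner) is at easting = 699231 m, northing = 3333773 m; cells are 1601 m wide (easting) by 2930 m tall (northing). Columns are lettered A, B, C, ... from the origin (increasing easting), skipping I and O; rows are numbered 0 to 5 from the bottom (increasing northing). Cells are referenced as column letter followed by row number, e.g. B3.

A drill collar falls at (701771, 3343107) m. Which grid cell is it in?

B3

Column index: ⌊(701771 − 699231) / 1601⌋ = ⌊1.587⌋ = 1 → column B
Row offset from origin: ⌊(3343107 − 3333773) / 2930⌋ = ⌊3.186⌋ = 3 → row 3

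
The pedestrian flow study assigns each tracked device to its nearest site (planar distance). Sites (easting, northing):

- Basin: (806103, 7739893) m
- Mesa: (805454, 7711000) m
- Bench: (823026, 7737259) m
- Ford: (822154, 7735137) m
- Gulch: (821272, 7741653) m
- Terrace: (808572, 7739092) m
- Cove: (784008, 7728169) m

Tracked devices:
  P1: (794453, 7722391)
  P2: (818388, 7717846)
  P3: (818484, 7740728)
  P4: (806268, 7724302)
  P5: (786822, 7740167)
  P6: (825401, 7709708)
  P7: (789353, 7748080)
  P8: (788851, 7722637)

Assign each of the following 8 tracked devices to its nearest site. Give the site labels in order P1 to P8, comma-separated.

P1 → Cove (d²=142483309.00)
P2 → Mesa (d²=214156072.00)
P3 → Gulch (d²=8628569.00)
P4 → Mesa (d²=177605800.00)
P5 → Cove (d²=151870600.00)
P6 → Mesa (d²=399552073.00)
P7 → Basin (d²=347589469.00)
P8 → Cove (d²=54057673.00)

Cove, Mesa, Gulch, Mesa, Cove, Mesa, Basin, Cove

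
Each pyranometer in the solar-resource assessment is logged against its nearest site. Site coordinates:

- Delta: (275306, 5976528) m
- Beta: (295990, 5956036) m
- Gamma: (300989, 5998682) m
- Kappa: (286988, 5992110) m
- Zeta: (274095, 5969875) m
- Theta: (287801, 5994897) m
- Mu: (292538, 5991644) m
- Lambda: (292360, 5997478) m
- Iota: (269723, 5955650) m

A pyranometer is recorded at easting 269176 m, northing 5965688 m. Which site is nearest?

Squared distances to each site:
Delta: 155082500.000; Beta: 812151700.000; Gamma: 2100671005.000; Kappa: 1015389428.000; Zeta: 41727530.000; Theta: 1200056306.000; Mu: 1219496980.000; Lambda: 1548101956.000; Iota: 101060653.000.
Minimum at Zeta.

Zeta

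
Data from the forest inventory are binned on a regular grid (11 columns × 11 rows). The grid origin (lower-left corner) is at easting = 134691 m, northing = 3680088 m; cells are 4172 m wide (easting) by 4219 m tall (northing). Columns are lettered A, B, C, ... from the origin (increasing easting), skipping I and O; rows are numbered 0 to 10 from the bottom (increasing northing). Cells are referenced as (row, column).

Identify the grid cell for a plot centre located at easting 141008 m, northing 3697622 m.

(4, B)

Column index: ⌊(141008 − 134691) / 4172⌋ = ⌊1.514⌋ = 1 → column B
Row offset from origin: ⌊(3697622 − 3680088) / 4219⌋ = ⌊4.156⌋ = 4 → row 4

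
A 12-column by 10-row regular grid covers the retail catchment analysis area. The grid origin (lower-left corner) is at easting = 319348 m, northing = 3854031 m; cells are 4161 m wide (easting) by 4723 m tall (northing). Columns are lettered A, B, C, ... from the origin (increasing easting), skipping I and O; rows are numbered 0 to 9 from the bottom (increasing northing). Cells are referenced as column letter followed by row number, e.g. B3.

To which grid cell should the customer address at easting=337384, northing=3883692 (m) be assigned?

Column index: ⌊(337384 − 319348) / 4161⌋ = ⌊4.335⌋ = 4 → column E
Row offset from origin: ⌊(3883692 − 3854031) / 4723⌋ = ⌊6.280⌋ = 6 → row 6

E6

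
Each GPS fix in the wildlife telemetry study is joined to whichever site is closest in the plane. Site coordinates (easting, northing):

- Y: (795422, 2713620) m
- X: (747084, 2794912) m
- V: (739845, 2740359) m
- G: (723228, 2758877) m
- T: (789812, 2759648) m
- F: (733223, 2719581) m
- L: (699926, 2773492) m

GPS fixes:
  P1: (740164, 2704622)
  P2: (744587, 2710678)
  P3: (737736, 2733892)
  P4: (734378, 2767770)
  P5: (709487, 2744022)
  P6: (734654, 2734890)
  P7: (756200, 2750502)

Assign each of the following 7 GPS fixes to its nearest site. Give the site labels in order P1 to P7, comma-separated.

F, F, V, G, G, V, V

P1 → F (d²=271949162.00)
P2 → F (d²=208403905.00)
P3 → V (d²=46269970.00)
P4 → G (d²=203407949.00)
P5 → G (d²=409486106.00)
P6 → V (d²=56856442.00)
P7 → V (d²=370366474.00)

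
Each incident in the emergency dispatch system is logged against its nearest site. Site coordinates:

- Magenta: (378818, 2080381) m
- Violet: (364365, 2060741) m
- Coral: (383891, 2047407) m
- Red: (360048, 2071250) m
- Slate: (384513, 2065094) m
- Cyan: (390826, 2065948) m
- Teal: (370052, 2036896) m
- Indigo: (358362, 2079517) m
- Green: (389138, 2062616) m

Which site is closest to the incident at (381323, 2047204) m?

Coral

Squared distances to each site:
Magenta: 1106988354.000; Violet: 470824133.000; Coral: 6635833.000; Red: 1030835741.000; Slate: 330228200.000; Cyan: 441644545.000; Teal: 233290305.000; Indigo: 1571337490.000; Green: 298603969.000.
Minimum at Coral.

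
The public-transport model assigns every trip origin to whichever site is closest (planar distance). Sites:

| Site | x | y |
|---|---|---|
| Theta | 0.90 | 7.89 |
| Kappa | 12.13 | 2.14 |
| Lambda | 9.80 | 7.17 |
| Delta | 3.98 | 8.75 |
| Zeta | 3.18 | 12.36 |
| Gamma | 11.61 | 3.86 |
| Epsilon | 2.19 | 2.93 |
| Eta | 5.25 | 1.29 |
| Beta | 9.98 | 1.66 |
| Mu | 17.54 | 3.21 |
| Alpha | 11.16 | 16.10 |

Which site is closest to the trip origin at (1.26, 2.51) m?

Epsilon

Squared distances to each site:
Theta: 29.074; Kappa: 118.294; Lambda: 94.647; Delta: 46.336; Zeta: 100.709; Gamma: 108.945; Epsilon: 1.041; Eta: 17.409; Beta: 76.761; Mu: 265.528; Alpha: 282.698.
Minimum at Epsilon.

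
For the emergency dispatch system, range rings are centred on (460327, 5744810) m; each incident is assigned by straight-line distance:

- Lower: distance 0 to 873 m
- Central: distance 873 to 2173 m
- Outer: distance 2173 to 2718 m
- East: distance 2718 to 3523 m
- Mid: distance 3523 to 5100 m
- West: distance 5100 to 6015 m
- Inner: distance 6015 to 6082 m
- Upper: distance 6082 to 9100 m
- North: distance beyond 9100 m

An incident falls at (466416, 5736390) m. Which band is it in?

North

Distance = √((466416−460327)² + (5736390−5744810)²) = √(37075921.000 + 70896400.000) = 10390.973 m.
9100 ≤ 10390.973 < ∞ → North.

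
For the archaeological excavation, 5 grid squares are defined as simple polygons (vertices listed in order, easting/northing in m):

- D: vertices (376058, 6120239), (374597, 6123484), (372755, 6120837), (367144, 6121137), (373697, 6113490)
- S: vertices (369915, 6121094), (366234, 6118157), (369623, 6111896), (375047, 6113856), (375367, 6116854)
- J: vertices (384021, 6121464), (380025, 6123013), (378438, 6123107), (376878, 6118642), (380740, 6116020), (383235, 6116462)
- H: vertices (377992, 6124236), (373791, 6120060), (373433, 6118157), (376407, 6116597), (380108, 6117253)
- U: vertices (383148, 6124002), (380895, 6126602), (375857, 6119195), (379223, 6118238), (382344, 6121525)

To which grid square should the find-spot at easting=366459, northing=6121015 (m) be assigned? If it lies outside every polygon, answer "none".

Cast a ray rightward from (366459, 6121015). For each polygon, the edges (by vertex number in listed order) whose endpoints lie on opposite sides of northing = 6121015, where each meets that height, and whether that is right or left of the point:
D: 1–2 at easting≈375708.6 (right), 2–3 at easting≈372878.9 (right), 3–4 at easting≈369425.8 (right), 4–5 at easting≈367248.5 (right) → 4 crossings.
S: 1–2 at easting≈369816.0 (right), 5–1 at easting≈370016.6 (right) → 2 crossings.
J: 3–4 at easting≈377707.1 (right), 6–1 at easting≈383950.4 (right) → 2 crossings.
H: 1–2 at easting≈374751.7 (right), 5–1 at easting≈378968.0 (right) → 2 crossings.
U: 2–3 at easting≈377094.9 (right), 4–5 at easting≈381859.8 (right) → 2 crossings.
All counts are even, so the point lies outside every listed polygon.

none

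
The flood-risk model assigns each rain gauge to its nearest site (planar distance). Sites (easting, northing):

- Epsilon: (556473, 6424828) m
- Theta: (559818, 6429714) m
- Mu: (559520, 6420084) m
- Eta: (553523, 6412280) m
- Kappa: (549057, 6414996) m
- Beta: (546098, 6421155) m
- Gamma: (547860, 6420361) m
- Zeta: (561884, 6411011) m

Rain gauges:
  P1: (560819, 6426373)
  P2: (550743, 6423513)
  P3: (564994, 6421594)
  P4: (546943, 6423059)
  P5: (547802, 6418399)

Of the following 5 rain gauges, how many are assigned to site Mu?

P1 → Theta
P2 → Gamma
P3 → Mu
P4 → Beta
P5 → Gamma
1 of the 5 goes to Mu.

1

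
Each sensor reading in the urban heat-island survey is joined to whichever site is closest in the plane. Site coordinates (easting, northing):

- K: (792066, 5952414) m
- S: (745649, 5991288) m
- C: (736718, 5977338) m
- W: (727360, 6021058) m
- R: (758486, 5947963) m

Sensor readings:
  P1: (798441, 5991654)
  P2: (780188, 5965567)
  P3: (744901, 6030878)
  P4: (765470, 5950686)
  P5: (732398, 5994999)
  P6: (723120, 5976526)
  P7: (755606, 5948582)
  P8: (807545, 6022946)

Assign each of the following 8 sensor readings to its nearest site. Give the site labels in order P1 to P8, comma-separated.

P1 → K (d²=1580418225.00)
P2 → K (d²=314088293.00)
P3 → W (d²=404119081.00)
P4 → R (d²=56190985.00)
P5 → S (d²=189360522.00)
P6 → C (d²=185564948.00)
P7 → R (d²=8677561.00)
P8 → S (d²=4833343780.00)

K, K, W, R, S, C, R, S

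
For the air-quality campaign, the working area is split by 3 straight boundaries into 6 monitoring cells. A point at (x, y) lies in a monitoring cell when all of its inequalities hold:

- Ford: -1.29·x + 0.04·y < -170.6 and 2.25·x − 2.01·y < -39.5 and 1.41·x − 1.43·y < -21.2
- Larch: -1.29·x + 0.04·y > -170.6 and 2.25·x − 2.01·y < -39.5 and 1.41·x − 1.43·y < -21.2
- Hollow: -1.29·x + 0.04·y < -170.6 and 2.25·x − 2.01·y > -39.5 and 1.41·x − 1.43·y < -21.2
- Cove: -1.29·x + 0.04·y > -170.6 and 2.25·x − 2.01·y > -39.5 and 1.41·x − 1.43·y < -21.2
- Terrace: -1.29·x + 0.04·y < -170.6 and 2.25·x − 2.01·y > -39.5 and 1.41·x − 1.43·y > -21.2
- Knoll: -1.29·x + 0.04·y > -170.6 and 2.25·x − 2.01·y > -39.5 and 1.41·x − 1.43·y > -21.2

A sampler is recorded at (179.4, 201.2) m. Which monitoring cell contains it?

-1.29·179.4 + 0.04·201.2 = -223.378, which is < -170.6
2.25·179.4 − 2.01·201.2 = -0.762, which is > -39.5
1.41·179.4 − 1.43·201.2 = -34.762, which is < -21.2
This sign pattern matches Hollow.

Hollow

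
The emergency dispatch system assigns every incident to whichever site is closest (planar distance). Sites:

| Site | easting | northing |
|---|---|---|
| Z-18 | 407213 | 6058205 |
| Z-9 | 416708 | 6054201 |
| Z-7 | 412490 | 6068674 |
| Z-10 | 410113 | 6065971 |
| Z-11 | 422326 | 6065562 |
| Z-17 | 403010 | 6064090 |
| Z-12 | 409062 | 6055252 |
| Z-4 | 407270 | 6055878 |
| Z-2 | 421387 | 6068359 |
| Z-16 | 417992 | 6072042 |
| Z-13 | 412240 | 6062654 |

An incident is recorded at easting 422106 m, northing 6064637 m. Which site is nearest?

Z-11

Squared distances to each site:
Z-18: 263172073.000; Z-9: 138048500.000; Z-7: 108764825.000; Z-10: 145611605.000; Z-11: 904025.000; Z-17: 364956425.000; Z-12: 258224161.000; Z-4: 296826977.000; Z-2: 14370245.000; Z-16: 71759021.000; Z-13: 101270245.000.
Minimum at Z-11.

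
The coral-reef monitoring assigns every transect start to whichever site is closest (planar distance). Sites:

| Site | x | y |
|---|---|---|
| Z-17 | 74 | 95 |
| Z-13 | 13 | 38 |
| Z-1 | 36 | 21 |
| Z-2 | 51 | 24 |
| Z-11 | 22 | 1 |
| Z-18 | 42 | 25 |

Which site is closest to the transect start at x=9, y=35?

Z-13

Squared distances to each site:
Z-17: 7825.000; Z-13: 25.000; Z-1: 925.000; Z-2: 1885.000; Z-11: 1325.000; Z-18: 1189.000.
Minimum at Z-13.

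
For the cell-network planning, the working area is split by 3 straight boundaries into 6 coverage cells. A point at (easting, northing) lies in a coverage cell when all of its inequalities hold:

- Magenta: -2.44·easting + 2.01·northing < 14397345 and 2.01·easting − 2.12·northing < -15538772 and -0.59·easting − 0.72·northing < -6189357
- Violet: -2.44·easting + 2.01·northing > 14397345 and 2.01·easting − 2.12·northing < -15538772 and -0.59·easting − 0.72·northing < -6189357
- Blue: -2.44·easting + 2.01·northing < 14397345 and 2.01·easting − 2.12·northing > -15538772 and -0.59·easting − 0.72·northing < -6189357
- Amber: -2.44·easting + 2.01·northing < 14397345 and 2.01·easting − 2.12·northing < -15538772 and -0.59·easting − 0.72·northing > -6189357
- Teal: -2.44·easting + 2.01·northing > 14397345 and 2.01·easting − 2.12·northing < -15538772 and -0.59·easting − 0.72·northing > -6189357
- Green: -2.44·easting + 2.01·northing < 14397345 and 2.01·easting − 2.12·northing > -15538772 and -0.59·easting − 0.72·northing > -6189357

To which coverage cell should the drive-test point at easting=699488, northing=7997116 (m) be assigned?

-2.44·699488 + 2.01·7997116 = 14367452.440, which is < 14397345
2.01·699488 − 2.12·7997116 = -15547915.040, which is < -15538772
-0.59·699488 − 0.72·7997116 = -6170621.440, which is > -6189357
This sign pattern matches Amber.

Amber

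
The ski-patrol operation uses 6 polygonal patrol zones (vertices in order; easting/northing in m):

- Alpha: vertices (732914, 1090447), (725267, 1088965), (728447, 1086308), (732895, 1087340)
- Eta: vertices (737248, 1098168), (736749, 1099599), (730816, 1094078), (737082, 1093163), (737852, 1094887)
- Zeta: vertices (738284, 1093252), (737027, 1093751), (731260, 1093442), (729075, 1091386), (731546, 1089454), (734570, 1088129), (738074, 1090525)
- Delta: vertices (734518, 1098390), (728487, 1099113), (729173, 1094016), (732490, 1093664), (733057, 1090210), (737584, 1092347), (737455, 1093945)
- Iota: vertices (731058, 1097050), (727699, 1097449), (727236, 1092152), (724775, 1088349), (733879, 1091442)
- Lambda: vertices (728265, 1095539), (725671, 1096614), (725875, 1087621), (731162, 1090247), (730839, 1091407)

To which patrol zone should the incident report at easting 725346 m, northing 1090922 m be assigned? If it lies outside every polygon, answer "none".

Cast a ray rightward from (725346, 1090922). For each polygon, the edges (by vertex number in listed order) whose endpoints lie on opposite sides of northing = 1090922, where each meets that height, and whether that is right or left of the point:
Alpha: no edge straddles that height → 0 crossings.
Eta: no edge straddles that height → 0 crossings.
Zeta: 4–5 at easting≈729668.4 (right), 7–1 at easting≈738104.6 (right) → 2 crossings.
Delta: 4–5 at easting≈732940.1 (right), 5–6 at easting≈734565.3 (right) → 2 crossings.
Iota: 3–4 at easting≈726440.0 (right), 4–5 at easting≈732348.4 (right) → 2 crossings.
Lambda: 2–3 at easting≈725800.1 (right), 4–5 at easting≈730974.0 (right) → 2 crossings.
All counts are even, so the point lies outside every listed polygon.

none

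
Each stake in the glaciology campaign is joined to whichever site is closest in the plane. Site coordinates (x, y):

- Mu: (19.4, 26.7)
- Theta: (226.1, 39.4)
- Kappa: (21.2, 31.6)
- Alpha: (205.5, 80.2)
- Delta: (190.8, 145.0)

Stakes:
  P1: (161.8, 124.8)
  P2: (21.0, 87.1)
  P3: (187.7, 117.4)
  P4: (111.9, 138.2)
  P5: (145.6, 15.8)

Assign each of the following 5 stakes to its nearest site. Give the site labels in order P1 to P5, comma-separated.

P1 → Delta (d²=1249.04)
P2 → Kappa (d²=3080.29)
P3 → Delta (d²=771.37)
P4 → Delta (d²=6271.45)
P5 → Theta (d²=7037.21)

Delta, Kappa, Delta, Delta, Theta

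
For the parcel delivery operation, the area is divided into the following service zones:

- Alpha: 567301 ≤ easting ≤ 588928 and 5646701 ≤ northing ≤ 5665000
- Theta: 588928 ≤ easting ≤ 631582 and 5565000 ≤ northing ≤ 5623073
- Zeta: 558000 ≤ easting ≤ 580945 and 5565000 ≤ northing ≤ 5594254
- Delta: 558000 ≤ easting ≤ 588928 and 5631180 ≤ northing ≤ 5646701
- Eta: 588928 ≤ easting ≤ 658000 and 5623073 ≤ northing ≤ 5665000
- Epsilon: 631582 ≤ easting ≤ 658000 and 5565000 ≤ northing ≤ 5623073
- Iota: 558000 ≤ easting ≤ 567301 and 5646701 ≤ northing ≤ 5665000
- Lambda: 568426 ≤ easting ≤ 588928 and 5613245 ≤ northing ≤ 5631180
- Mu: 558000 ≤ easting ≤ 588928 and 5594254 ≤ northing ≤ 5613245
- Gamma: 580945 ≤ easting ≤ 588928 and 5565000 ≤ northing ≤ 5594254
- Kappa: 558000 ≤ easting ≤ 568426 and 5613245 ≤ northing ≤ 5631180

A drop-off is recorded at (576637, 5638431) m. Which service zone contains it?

Delta

The point has easting = 576637 and northing = 5638431.
Only Delta satisfies 558000 ≤ easting ≤ 588928 and 5631180 ≤ northing ≤ 5646701.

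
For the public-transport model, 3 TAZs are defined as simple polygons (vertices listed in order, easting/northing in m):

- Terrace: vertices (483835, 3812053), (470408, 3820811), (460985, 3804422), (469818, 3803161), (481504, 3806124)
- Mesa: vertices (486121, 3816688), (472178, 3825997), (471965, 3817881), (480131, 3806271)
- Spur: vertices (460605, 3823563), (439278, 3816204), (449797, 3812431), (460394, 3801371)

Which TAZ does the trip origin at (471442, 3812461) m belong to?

Cast a ray rightward from (471442, 3812461). For each polygon, the edges (by vertex number in listed order) whose endpoints lie on opposite sides of northing = 3812461, where each meets that height, and whether that is right or left of the point:
Terrace: 1–2 at easting≈483209.5 (right), 2–3 at easting≈465607.1 (left) → 1 crossing.
Mesa: 3–4 at easting≈475777.2 (right), 4–1 at easting≈483690.4 (right) → 2 crossings.
Spur: 2–3 at easting≈449713.4 (left), 4–1 at easting≈460499.4 (left) → 0 crossings.
Only Terrace has an odd count, so the point is inside Terrace.

Terrace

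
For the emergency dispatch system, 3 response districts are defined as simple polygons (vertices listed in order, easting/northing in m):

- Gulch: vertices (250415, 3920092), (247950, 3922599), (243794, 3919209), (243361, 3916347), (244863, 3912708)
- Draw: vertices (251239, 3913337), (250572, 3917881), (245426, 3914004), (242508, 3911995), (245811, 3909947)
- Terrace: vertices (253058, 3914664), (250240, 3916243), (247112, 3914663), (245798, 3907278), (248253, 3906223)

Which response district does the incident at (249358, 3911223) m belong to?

Cast a ray rightward from (249358, 3911223). For each polygon, the edges (by vertex number in listed order) whose endpoints lie on opposite sides of northing = 3911223, where each meets that height, and whether that is right or left of the point:
Gulch: no edge straddles that height → 0 crossings.
Draw: 4–5 at easting≈243753.1 (left), 5–1 at easting≈247854.1 (left) → 0 crossings.
Terrace: 3–4 at easting≈246499.9 (left), 5–1 at easting≈251099.2 (right) → 1 crossing.
Only Terrace has an odd count, so the point is inside Terrace.

Terrace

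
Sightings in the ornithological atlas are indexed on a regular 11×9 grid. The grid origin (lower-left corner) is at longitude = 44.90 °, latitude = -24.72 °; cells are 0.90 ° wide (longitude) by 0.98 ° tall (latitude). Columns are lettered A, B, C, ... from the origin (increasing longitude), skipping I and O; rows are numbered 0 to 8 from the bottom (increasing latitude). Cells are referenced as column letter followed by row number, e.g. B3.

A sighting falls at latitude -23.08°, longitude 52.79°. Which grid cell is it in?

J1

Column index: ⌊(52.79 − 44.90) / 0.90⌋ = ⌊8.767⌋ = 8 → column J
Row offset from origin: ⌊(-23.08 − -24.72) / 0.98⌋ = ⌊1.673⌋ = 1 → row 1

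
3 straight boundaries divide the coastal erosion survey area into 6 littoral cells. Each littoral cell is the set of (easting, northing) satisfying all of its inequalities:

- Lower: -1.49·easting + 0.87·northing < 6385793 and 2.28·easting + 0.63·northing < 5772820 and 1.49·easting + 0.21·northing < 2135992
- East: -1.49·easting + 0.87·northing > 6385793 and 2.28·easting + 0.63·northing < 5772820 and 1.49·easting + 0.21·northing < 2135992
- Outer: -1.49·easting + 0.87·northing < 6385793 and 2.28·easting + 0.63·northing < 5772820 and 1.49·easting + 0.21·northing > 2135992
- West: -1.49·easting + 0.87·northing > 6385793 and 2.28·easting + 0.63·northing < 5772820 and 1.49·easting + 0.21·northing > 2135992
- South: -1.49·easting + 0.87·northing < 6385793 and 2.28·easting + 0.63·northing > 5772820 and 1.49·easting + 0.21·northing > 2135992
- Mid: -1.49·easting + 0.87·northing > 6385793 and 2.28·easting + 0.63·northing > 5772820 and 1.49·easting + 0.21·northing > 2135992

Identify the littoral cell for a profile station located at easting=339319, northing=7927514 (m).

-1.49·339319 + 0.87·7927514 = 6391351.870, which is > 6385793
2.28·339319 + 0.63·7927514 = 5767981.140, which is < 5772820
1.49·339319 + 0.21·7927514 = 2170363.250, which is > 2135992
This sign pattern matches West.

West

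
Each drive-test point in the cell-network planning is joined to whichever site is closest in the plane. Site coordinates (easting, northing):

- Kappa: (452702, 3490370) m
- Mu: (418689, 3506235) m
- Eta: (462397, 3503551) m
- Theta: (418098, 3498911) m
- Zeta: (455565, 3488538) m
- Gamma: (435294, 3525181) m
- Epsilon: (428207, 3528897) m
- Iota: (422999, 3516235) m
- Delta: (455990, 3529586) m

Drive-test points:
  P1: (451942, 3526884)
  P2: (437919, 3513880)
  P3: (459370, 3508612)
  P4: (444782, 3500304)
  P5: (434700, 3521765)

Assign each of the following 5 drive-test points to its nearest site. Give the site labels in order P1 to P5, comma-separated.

P1 → Delta (d²=23687108.00)
P2 → Gamma (d²=134603226.00)
P3 → Eta (d²=34776450.00)
P4 → Kappa (d²=161410756.00)
P5 → Gamma (d²=12021892.00)

Delta, Gamma, Eta, Kappa, Gamma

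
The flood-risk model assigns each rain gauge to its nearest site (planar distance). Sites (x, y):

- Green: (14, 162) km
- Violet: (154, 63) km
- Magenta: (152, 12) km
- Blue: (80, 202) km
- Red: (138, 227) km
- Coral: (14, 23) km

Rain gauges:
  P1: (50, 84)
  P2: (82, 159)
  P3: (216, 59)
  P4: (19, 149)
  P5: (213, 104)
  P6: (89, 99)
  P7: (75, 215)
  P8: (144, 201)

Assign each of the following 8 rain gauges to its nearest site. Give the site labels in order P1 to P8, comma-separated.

Coral, Blue, Violet, Green, Violet, Violet, Blue, Red

P1 → Coral (d²=5017.00)
P2 → Blue (d²=1853.00)
P3 → Violet (d²=3860.00)
P4 → Green (d²=194.00)
P5 → Violet (d²=5162.00)
P6 → Violet (d²=5521.00)
P7 → Blue (d²=194.00)
P8 → Red (d²=712.00)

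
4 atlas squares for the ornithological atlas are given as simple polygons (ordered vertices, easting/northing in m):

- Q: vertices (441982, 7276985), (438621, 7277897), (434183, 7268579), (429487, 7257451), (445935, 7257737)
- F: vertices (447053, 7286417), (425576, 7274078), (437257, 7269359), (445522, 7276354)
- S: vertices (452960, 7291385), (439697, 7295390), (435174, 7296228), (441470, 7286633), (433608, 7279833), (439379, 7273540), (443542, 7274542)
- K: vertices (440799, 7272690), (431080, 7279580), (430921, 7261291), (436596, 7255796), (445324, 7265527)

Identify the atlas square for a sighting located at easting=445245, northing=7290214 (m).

Cast a ray rightward from (445245, 7290214). For each polygon, the edges (by vertex number in listed order) whose endpoints lie on opposite sides of northing = 7290214, where each meets that height, and whether that is right or left of the point:
Q: no edge straddles that height → 0 crossings.
F: no edge straddles that height → 0 crossings.
S: 3–4 at easting≈439120.2 (left), 7–1 at easting≈452305.2 (right) → 1 crossing.
K: no edge straddles that height → 0 crossings.
Only S has an odd count, so the point is inside S.

S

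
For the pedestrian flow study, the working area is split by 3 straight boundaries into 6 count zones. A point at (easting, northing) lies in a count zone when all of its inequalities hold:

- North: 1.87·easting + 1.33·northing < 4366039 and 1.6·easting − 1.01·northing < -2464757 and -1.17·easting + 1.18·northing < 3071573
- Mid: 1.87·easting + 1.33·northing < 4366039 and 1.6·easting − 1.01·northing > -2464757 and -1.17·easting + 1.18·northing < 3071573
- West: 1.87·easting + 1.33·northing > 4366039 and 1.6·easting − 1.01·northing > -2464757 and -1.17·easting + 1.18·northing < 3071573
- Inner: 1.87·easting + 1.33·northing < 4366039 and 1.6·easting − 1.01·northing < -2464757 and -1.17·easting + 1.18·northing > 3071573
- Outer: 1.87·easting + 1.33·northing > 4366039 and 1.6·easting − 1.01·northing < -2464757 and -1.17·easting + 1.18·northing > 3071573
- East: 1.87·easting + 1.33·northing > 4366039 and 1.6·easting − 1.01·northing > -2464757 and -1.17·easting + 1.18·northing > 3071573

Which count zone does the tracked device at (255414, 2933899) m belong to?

1.87·255414 + 1.33·2933899 = 4379709.850, which is > 4366039
1.6·255414 − 1.01·2933899 = -2554575.590, which is < -2464757
-1.17·255414 + 1.18·2933899 = 3163166.440, which is > 3071573
This sign pattern matches Outer.

Outer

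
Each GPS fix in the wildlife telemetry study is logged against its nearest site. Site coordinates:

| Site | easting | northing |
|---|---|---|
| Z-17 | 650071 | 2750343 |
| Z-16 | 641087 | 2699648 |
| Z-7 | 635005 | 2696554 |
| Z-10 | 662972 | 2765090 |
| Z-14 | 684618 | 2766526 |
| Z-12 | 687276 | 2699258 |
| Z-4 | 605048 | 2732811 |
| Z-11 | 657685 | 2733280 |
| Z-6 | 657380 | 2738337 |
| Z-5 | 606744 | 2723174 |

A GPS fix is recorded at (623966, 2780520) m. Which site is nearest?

Z-17

Squared distances to each site:
Z-17: 1592122354.000; Z-16: 6833409025.000; Z-7: 7172148677.000; Z-10: 1759552936.000; Z-14: 3874497140.000; Z-12: 10611668744.000; Z-4: 2634039405.000; Z-11: 3368588561.000; Z-6: 2895900885.000; Z-5: 3585161000.000.
Minimum at Z-17.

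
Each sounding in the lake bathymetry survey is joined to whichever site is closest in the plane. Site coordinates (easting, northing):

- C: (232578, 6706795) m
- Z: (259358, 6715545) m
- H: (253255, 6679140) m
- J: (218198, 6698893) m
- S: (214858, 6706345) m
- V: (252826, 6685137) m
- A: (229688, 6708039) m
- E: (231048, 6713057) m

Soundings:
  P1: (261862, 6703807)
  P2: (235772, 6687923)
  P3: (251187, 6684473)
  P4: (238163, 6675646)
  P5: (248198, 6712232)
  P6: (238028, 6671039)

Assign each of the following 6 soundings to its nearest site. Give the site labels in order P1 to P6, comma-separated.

Z, V, V, H, Z, H

P1 → Z (d²=144050660.00)
P2 → V (d²=298600712.00)
P3 → V (d²=3127217.00)
P4 → H (d²=239976500.00)
P5 → Z (d²=135521569.00)
P6 → H (d²=297487730.00)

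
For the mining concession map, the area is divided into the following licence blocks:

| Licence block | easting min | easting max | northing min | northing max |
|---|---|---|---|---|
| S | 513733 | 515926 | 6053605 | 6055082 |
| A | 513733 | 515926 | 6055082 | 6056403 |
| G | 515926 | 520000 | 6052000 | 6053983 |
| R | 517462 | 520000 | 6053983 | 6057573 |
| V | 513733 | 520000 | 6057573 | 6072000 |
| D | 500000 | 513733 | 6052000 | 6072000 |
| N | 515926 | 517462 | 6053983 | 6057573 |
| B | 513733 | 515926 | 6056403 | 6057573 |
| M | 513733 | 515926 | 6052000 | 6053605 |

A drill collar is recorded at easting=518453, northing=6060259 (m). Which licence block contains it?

V

The point has easting = 518453 and northing = 6060259.
Only V satisfies 513733 ≤ easting ≤ 520000 and 6057573 ≤ northing ≤ 6072000.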